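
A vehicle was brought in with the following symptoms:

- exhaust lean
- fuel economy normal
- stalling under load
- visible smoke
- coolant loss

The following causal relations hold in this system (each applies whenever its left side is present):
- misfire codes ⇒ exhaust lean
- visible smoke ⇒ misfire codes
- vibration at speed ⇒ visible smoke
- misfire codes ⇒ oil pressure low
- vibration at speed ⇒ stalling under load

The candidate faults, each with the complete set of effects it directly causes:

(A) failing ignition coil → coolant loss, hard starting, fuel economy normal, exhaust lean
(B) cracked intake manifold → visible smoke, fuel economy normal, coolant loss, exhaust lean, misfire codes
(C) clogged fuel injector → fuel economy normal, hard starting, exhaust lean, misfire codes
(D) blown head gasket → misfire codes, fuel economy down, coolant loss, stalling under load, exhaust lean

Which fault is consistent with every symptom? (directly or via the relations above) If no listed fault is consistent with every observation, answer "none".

Per-candidate check:
(A) failing ignition coil — exhaust lean ✓; fuel economy normal ✓; stalling under load ✗; visible smoke ✗; coolant loss ✓
(B) cracked intake manifold — exhaust lean ✓; fuel economy normal ✓; stalling under load ✗; visible smoke ✓; coolant loss ✓
(C) clogged fuel injector — does not account for stalling under load, visible smoke, coolant loss
(D) blown head gasket — fails on fuel economy normal, visible smoke (predicts fuel economy down, not fuel economy normal)
No candidate is consistent with all observations.

none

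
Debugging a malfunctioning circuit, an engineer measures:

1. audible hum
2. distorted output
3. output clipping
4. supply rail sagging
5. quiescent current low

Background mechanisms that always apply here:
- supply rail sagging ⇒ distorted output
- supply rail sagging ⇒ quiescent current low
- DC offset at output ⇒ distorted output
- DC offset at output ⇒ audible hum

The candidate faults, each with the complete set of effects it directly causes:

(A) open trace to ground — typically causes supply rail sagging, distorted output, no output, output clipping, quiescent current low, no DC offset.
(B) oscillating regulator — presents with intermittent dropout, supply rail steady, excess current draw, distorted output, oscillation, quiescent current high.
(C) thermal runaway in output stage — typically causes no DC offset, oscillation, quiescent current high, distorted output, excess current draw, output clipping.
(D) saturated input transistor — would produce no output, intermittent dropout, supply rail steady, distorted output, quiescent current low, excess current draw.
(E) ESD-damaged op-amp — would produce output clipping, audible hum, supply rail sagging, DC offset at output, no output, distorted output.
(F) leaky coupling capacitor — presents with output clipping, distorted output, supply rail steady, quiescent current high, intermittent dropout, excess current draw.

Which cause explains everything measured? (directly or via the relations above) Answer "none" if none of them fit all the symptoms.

E

Per-candidate check:
(A) open trace to ground — audible hum ✗; distorted output ✓; output clipping ✓; supply rail sagging ✓; quiescent current low ✓
(B) oscillating regulator — fails on audible hum, output clipping, supply rail sagging, quiescent current low (predicts supply rail steady, not supply rail sagging; predicts quiescent current high, not quiescent current low)
(C) thermal runaway in output stage — audible hum ✗; distorted output ✓; output clipping ✓; supply rail sagging ✗; quiescent current low ✗
(D) saturated input transistor — audible hum ✗; distorted output ✓; output clipping ✗; supply rail sagging ✗; quiescent current low ✓
(E) ESD-damaged op-amp — audible hum ✓; distorted output ✓; output clipping ✓; supply rail sagging ✓; quiescent current low ✓ (through supply rail sagging → quiescent current low)
(F) leaky coupling capacitor — audible hum ✗; distorted output ✓; output clipping ✓; supply rail sagging ✗; quiescent current low ✗
(E) is the only candidate with no mismatches.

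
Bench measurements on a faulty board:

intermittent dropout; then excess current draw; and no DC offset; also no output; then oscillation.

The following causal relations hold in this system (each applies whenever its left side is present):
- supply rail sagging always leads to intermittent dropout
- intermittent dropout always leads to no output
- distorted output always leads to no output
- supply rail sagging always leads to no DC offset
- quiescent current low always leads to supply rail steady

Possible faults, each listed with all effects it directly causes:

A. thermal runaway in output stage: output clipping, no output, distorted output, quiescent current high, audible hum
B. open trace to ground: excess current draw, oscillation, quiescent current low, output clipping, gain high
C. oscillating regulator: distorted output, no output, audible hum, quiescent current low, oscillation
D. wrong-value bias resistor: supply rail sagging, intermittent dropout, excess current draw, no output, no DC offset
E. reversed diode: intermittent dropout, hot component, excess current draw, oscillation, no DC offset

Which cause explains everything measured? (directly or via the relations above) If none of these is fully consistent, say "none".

E

Per-candidate check:
(A) thermal runaway in output stage — does not account for intermittent dropout, excess current draw, no DC offset, oscillation
(B) open trace to ground — does not account for intermittent dropout, no DC offset, no output
(C) oscillating regulator — does not account for intermittent dropout, excess current draw, no DC offset
(D) wrong-value bias resistor — does not account for oscillation
(E) reversed diode — intermittent dropout +; excess current draw +; no DC offset +; no output + (by intermittent dropout → no output); oscillation +
(E) is the only candidate with no mismatches.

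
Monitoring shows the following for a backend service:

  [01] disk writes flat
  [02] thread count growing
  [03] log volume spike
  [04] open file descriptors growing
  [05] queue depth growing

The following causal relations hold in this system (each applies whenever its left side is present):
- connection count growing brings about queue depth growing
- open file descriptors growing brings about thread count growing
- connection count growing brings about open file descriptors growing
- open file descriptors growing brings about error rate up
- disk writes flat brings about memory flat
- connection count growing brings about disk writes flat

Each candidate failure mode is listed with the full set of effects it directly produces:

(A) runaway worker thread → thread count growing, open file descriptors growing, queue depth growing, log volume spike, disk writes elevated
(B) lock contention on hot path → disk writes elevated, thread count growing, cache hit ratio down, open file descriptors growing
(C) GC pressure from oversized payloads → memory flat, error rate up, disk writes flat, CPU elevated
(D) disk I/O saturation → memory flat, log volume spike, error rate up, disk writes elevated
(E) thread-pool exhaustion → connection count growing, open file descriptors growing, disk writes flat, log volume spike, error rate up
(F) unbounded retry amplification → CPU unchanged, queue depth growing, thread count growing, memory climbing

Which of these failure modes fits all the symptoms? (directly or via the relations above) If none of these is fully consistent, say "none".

E

Checking each candidate against the observations:
(A) runaway worker thread — disk writes flat miss; thread count growing match; log volume spike match; open file descriptors growing match; queue depth growing match
(B) lock contention on hot path — disk writes flat miss; thread count growing match; log volume spike miss; open file descriptors growing match; queue depth growing miss
(C) GC pressure from oversized payloads — does not account for thread count growing, log volume spike, open file descriptors growing, queue depth growing
(D) disk I/O saturation — fails on disk writes flat, thread count growing, open file descriptors growing, queue depth growing (predicts disk writes elevated, not disk writes flat)
(E) thread-pool exhaustion — disk writes flat match; thread count growing match (by open file descriptors growing → thread count growing); log volume spike match; open file descriptors growing match; queue depth growing match (by connection count growing → queue depth growing)
(F) unbounded retry amplification — does not account for disk writes flat, log volume spike, open file descriptors growing
(E) is the only candidate with no mismatches.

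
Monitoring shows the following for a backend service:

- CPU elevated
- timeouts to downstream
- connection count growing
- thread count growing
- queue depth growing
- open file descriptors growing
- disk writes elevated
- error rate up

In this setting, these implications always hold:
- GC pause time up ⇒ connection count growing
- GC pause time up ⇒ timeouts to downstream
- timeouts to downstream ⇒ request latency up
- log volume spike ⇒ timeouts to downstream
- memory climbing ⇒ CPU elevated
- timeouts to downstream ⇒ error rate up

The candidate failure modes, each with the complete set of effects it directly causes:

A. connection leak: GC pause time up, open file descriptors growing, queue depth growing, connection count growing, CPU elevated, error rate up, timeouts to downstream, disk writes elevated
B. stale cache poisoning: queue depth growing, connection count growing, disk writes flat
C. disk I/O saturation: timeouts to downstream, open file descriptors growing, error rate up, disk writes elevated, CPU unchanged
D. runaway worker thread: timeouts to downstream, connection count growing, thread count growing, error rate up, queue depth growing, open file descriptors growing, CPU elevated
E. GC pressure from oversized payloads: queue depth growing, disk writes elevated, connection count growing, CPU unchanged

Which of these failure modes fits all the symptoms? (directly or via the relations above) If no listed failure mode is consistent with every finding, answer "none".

Checking each candidate against the observations:
(A) connection leak — does not account for thread count growing
(B) stale cache poisoning — CPU elevated -; timeouts to downstream -; connection count growing +; thread count growing -; queue depth growing +; open file descriptors growing -; disk writes elevated -; error rate up -
(C) disk I/O saturation — CPU elevated -; timeouts to downstream +; connection count growing -; thread count growing -; queue depth growing -; open file descriptors growing +; disk writes elevated +; error rate up +
(D) runaway worker thread — CPU elevated +; timeouts to downstream +; connection count growing +; thread count growing +; queue depth growing +; open file descriptors growing +; disk writes elevated -; error rate up +
(E) GC pressure from oversized payloads — CPU elevated -; timeouts to downstream -; connection count growing +; thread count growing -; queue depth growing +; open file descriptors growing -; disk writes elevated +; error rate up -
None of the listed candidates fits everything.

none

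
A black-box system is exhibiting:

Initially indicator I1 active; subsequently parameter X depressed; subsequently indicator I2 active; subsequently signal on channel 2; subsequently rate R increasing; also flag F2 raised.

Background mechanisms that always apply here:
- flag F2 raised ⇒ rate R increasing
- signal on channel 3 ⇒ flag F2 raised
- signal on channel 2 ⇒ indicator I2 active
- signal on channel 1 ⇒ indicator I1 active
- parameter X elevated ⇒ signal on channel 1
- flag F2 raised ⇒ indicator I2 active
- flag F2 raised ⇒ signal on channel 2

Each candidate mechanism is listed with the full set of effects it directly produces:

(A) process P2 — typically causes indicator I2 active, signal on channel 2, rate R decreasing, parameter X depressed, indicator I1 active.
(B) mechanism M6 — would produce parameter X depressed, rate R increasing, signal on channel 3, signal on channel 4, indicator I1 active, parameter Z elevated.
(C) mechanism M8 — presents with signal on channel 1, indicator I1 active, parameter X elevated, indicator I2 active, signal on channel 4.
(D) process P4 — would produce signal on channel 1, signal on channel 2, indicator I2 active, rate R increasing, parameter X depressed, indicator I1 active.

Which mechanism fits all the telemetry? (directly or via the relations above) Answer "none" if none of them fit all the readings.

Checking each candidate against the observations:
(A) process P2 — indicator I1 active +; parameter X depressed +; indicator I2 active +; signal on channel 2 +; rate R increasing -; flag F2 raised -
(B) mechanism M6 — accounts for every observation (indicator I2 active via signal on channel 3 → flag F2 raised → indicator I2 active)
(C) mechanism M8 — indicator I1 active +; parameter X depressed -; indicator I2 active +; signal on channel 2 -; rate R increasing -; flag F2 raised -
(D) process P4 — indicator I1 active +; parameter X depressed +; indicator I2 active +; signal on channel 2 +; rate R increasing +; flag F2 raised -
(B) is the only candidate with no mismatches.

B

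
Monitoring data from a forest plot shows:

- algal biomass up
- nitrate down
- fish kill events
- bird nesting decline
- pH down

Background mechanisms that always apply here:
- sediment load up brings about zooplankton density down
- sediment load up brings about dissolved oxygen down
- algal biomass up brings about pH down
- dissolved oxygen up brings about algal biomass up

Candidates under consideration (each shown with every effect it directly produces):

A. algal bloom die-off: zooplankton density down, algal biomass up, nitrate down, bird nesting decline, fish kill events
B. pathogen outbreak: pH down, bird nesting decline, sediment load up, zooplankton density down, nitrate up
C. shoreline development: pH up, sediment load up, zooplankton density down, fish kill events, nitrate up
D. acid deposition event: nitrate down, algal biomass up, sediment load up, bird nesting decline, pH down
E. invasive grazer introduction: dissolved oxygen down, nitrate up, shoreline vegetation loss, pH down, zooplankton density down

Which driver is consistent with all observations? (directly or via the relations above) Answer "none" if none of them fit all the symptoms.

A

Per-candidate check:
(A) algal bloom die-off — algal biomass up yes; nitrate down yes; fish kill events yes; bird nesting decline yes; pH down yes (by algal biomass up → pH down)
(B) pathogen outbreak — algal biomass up NO; nitrate down NO; fish kill events NO; bird nesting decline yes; pH down yes
(C) shoreline development — algal biomass up NO; nitrate down NO; fish kill events yes; bird nesting decline NO; pH down NO
(D) acid deposition event — algal biomass up yes; nitrate down yes; fish kill events NO; bird nesting decline yes; pH down yes
(E) invasive grazer introduction — fails on algal biomass up, nitrate down, fish kill events, bird nesting decline (predicts nitrate up, not nitrate down)
Only (A) is consistent with every observation.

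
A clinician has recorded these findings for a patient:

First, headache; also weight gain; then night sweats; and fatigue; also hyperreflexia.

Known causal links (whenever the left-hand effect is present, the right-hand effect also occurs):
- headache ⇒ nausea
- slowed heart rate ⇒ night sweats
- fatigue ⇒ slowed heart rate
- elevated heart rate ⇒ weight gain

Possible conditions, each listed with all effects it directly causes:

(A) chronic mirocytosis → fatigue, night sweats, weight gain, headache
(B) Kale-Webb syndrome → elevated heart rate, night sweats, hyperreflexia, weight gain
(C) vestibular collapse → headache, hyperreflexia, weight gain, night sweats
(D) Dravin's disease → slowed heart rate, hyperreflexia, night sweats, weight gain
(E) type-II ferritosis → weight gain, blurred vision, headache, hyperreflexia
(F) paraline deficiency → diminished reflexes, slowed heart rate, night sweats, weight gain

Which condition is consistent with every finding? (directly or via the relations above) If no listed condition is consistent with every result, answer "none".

none

Testing each hypothesis:
(A) chronic mirocytosis — does not account for hyperreflexia
(B) Kale-Webb syndrome — does not account for headache, fatigue
(C) vestibular collapse — headache yes; weight gain yes; night sweats yes; fatigue NO; hyperreflexia yes
(D) Dravin's disease — headache NO; weight gain yes; night sweats yes; fatigue NO; hyperreflexia yes
(E) type-II ferritosis — does not account for night sweats, fatigue
(F) paraline deficiency — headache NO; weight gain yes; night sweats yes; fatigue NO; hyperreflexia NO
None of the listed candidates fits everything.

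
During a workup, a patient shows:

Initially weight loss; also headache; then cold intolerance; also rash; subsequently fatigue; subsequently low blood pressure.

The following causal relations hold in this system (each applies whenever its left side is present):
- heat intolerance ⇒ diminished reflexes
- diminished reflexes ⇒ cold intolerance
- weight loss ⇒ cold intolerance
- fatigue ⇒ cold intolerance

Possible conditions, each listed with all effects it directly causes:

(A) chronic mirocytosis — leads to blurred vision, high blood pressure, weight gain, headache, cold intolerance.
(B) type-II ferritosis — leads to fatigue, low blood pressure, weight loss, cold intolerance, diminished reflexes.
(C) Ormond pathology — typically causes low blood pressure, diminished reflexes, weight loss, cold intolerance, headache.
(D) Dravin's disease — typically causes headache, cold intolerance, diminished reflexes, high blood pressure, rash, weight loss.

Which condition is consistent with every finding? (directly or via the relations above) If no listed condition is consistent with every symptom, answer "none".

For each candidate, compare predicted effects to what was observed:
(A) chronic mirocytosis — fails on weight loss, rash, fatigue, low blood pressure (predicts weight gain, not weight loss; predicts high blood pressure, not low blood pressure)
(B) type-II ferritosis — weight loss ✓; headache ✗; cold intolerance ✓; rash ✗; fatigue ✓; low blood pressure ✓
(C) Ormond pathology — weight loss ✓; headache ✓; cold intolerance ✓; rash ✗; fatigue ✗; low blood pressure ✓
(D) Dravin's disease — fails on fatigue, low blood pressure (predicts high blood pressure, not low blood pressure)
None of the listed candidates fits everything.

none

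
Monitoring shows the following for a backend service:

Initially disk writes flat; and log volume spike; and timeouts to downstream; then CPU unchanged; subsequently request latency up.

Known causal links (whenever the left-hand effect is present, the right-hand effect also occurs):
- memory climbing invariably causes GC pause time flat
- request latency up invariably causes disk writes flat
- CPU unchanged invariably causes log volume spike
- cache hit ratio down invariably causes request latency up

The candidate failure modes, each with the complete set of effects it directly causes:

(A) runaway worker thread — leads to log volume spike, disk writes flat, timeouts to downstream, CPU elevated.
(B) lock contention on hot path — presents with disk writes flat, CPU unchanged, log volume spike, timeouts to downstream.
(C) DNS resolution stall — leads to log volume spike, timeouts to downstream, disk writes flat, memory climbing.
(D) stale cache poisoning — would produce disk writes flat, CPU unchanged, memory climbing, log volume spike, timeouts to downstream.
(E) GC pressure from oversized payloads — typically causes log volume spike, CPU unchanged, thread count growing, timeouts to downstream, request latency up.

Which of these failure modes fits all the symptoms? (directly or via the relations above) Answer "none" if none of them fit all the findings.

Testing each hypothesis:
(A) runaway worker thread — disk writes flat yes; log volume spike yes; timeouts to downstream yes; CPU unchanged NO; request latency up NO
(B) lock contention on hot path — disk writes flat yes; log volume spike yes; timeouts to downstream yes; CPU unchanged yes; request latency up NO
(C) DNS resolution stall — does not account for CPU unchanged, request latency up
(D) stale cache poisoning — does not account for request latency up
(E) GC pressure from oversized payloads — accounts for every observation (disk writes flat by request latency up → disk writes flat)
(E) is the only candidate with no mismatches.

E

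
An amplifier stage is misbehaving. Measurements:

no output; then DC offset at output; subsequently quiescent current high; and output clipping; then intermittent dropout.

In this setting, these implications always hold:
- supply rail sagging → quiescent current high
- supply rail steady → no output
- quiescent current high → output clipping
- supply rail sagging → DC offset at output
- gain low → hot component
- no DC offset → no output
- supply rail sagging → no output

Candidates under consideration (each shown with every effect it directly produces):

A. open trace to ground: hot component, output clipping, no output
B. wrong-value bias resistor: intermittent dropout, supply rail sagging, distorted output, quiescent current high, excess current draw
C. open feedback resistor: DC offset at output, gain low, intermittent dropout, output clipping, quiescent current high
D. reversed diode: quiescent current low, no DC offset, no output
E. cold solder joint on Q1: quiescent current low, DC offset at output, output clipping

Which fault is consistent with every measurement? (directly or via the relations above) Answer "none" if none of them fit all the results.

B

Checking each candidate against the observations:
(A) open trace to ground — does not account for DC offset at output, quiescent current high, intermittent dropout
(B) wrong-value bias resistor — accounts for every observation (no output through supply rail sagging → no output)
(C) open feedback resistor — does not account for no output
(D) reversed diode — no output yes; DC offset at output NO; quiescent current high NO; output clipping NO; intermittent dropout NO
(E) cold solder joint on Q1 — no output NO; DC offset at output yes; quiescent current high NO; output clipping yes; intermittent dropout NO
Only (B) is consistent with every observation.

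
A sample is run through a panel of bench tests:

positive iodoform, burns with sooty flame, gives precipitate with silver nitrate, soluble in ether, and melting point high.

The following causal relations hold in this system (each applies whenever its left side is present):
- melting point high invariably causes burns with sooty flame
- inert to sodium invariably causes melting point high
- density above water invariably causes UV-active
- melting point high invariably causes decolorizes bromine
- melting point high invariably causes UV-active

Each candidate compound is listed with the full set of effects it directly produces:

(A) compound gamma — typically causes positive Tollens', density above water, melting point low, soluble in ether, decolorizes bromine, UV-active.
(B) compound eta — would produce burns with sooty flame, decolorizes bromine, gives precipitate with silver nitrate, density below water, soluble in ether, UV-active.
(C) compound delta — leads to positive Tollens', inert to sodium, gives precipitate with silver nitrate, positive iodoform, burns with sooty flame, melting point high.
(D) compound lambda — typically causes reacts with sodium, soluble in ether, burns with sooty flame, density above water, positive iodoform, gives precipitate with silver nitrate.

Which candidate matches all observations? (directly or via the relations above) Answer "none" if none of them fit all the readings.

Testing each hypothesis:
(A) compound gamma — fails on positive iodoform, burns with sooty flame, gives precipitate with silver nitrate, melting point high (predicts melting point low, not melting point high)
(B) compound eta — does not account for positive iodoform, melting point high
(C) compound delta — does not account for soluble in ether
(D) compound lambda — positive iodoform match; burns with sooty flame match; gives precipitate with silver nitrate match; soluble in ether match; melting point high miss
None of the listed candidates fits everything.

none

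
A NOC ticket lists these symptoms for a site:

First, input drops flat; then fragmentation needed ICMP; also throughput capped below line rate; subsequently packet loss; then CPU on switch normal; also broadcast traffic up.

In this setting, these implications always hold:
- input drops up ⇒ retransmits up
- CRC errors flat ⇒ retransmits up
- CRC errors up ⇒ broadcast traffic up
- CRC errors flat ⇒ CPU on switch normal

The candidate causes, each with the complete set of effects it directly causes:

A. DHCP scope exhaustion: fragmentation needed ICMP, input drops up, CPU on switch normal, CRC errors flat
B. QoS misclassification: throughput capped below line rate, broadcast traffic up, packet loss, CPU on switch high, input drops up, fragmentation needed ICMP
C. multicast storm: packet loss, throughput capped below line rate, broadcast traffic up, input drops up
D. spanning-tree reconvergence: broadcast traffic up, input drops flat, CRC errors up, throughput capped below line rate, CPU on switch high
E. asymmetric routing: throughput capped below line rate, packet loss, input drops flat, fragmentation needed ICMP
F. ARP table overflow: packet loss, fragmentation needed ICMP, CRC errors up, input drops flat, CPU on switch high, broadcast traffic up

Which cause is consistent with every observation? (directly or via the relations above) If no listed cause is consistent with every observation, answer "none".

none

Testing each hypothesis:
(A) DHCP scope exhaustion — input drops flat NO; fragmentation needed ICMP yes; throughput capped below line rate NO; packet loss NO; CPU on switch normal yes; broadcast traffic up NO
(B) QoS misclassification — fails on input drops flat, CPU on switch normal (predicts input drops up, not input drops flat; predicts CPU on switch high, not CPU on switch normal)
(C) multicast storm — input drops flat NO; fragmentation needed ICMP NO; throughput capped below line rate yes; packet loss yes; CPU on switch normal NO; broadcast traffic up yes
(D) spanning-tree reconvergence — fails on fragmentation needed ICMP, packet loss, CPU on switch normal (predicts CPU on switch high, not CPU on switch normal)
(E) asymmetric routing — does not account for CPU on switch normal, broadcast traffic up
(F) ARP table overflow — input drops flat yes; fragmentation needed ICMP yes; throughput capped below line rate NO; packet loss yes; CPU on switch normal NO; broadcast traffic up yes
Every candidate fails on at least one observation.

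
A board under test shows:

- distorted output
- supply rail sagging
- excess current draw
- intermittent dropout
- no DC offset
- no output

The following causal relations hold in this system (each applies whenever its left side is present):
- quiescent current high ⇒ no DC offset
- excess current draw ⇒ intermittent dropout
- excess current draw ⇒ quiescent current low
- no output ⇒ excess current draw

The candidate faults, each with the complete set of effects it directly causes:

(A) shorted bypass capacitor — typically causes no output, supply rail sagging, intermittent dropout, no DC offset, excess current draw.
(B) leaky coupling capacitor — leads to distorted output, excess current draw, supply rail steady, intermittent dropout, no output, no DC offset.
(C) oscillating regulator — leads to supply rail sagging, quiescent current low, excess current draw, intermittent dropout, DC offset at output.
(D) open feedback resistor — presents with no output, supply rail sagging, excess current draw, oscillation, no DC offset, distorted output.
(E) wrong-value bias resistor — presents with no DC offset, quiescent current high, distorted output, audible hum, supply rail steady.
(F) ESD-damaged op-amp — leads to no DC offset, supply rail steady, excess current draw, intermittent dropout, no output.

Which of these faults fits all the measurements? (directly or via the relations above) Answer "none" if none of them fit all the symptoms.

Testing each hypothesis:
(A) shorted bypass capacitor — does not account for distorted output
(B) leaky coupling capacitor — distorted output ✓; supply rail sagging ✗; excess current draw ✓; intermittent dropout ✓; no DC offset ✓; no output ✓
(C) oscillating regulator — distorted output ✗; supply rail sagging ✓; excess current draw ✓; intermittent dropout ✓; no DC offset ✗; no output ✗
(D) open feedback resistor — distorted output ✓; supply rail sagging ✓; excess current draw ✓; intermittent dropout ✓ (through excess current draw → intermittent dropout); no DC offset ✓; no output ✓
(E) wrong-value bias resistor — distorted output ✓; supply rail sagging ✗; excess current draw ✗; intermittent dropout ✗; no DC offset ✓; no output ✗
(F) ESD-damaged op-amp — distorted output ✗; supply rail sagging ✗; excess current draw ✓; intermittent dropout ✓; no DC offset ✓; no output ✓
(D) is the only candidate with no mismatches.

D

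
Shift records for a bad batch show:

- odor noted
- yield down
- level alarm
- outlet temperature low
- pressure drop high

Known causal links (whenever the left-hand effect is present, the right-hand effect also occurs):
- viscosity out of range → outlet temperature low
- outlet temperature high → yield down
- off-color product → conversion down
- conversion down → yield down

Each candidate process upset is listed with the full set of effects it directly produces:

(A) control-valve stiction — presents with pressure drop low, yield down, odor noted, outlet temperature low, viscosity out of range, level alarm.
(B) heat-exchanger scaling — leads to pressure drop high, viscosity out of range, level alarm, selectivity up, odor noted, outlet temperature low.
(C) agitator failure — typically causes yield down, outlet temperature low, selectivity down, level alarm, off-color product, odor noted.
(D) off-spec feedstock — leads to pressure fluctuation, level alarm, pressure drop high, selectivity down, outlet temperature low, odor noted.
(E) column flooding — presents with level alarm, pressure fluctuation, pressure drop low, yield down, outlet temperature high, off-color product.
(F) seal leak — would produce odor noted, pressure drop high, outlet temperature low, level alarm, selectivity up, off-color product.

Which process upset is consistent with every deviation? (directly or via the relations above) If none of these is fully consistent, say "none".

F

Per-candidate check:
(A) control-valve stiction — odor noted yes; yield down yes; level alarm yes; outlet temperature low yes; pressure drop high NO
(B) heat-exchanger scaling — odor noted yes; yield down NO; level alarm yes; outlet temperature low yes; pressure drop high yes
(C) agitator failure — does not account for pressure drop high
(D) off-spec feedstock — odor noted yes; yield down NO; level alarm yes; outlet temperature low yes; pressure drop high yes
(E) column flooding — odor noted NO; yield down yes; level alarm yes; outlet temperature low NO; pressure drop high NO
(F) seal leak — accounts for every observation (yield down by off-color product → conversion down → yield down)
(F) is the only candidate with no mismatches.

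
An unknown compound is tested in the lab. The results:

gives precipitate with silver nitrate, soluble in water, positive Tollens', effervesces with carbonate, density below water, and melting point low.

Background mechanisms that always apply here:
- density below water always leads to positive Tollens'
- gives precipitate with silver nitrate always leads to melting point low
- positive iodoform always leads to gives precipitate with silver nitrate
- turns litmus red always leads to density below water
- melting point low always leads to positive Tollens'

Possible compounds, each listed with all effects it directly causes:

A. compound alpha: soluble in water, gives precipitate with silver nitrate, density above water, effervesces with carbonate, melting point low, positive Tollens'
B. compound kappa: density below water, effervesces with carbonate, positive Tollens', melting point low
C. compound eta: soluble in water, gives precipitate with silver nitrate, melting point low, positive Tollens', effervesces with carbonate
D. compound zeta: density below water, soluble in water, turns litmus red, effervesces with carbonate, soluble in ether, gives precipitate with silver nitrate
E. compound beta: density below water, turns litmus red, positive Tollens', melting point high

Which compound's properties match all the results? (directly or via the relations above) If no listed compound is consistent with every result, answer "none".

Checking each candidate against the observations:
(A) compound alpha — gives precipitate with silver nitrate ✓; soluble in water ✓; positive Tollens' ✓; effervesces with carbonate ✓; density below water ✗; melting point low ✓
(B) compound kappa — does not account for gives precipitate with silver nitrate, soluble in water
(C) compound eta — does not account for density below water
(D) compound zeta — gives precipitate with silver nitrate ✓; soluble in water ✓; positive Tollens' ✓ (by density below water → positive Tollens'); effervesces with carbonate ✓; density below water ✓; melting point low ✓ (by gives precipitate with silver nitrate → melting point low)
(E) compound beta — gives precipitate with silver nitrate ✗; soluble in water ✗; positive Tollens' ✓; effervesces with carbonate ✗; density below water ✓; melting point low ✗
Only (D) is consistent with every observation.

D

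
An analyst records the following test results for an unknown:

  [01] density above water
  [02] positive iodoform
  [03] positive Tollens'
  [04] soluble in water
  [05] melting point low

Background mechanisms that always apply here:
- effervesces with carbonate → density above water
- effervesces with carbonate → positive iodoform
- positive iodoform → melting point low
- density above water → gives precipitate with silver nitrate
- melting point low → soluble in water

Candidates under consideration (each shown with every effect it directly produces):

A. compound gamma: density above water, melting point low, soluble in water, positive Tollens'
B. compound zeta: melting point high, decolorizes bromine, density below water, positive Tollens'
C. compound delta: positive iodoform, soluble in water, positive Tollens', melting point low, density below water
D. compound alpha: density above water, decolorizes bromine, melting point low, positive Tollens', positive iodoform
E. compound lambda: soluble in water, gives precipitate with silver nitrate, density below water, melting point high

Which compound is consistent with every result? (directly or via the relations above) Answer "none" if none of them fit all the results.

Per-candidate check:
(A) compound gamma — density above water match; positive iodoform miss; positive Tollens' match; soluble in water match; melting point low match
(B) compound zeta — density above water miss; positive iodoform miss; positive Tollens' match; soluble in water miss; melting point low miss
(C) compound delta — fails on density above water (predicts density below water, not density above water)
(D) compound alpha — density above water match; positive iodoform match; positive Tollens' match; soluble in water match (via melting point low → soluble in water); melting point low match
(E) compound lambda — fails on density above water, positive iodoform, positive Tollens', melting point low (predicts density below water, not density above water; predicts melting point high, not melting point low)
(D) alone accounts for all the evidence.

D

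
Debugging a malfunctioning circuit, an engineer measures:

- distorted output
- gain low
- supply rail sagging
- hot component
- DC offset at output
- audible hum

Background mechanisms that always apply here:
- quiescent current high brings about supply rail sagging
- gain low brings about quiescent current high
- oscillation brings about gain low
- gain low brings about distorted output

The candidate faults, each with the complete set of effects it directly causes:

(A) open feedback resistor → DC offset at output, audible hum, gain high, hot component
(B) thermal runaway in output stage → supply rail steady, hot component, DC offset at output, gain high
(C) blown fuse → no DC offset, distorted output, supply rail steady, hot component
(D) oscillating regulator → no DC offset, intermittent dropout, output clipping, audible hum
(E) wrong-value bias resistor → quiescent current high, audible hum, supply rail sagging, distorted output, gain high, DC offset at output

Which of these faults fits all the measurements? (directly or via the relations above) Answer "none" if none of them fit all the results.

Testing each hypothesis:
(A) open feedback resistor — distorted output -; gain low -; supply rail sagging -; hot component +; DC offset at output +; audible hum +
(B) thermal runaway in output stage — fails on distorted output, gain low, supply rail sagging, audible hum (predicts gain high, not gain low; predicts supply rail steady, not supply rail sagging)
(C) blown fuse — fails on gain low, supply rail sagging, DC offset at output, audible hum (predicts supply rail steady, not supply rail sagging; predicts no DC offset, not DC offset at output)
(D) oscillating regulator — distorted output -; gain low -; supply rail sagging -; hot component -; DC offset at output -; audible hum +
(E) wrong-value bias resistor — fails on gain low, hot component (predicts gain high, not gain low)
None of the listed candidates fits everything.

none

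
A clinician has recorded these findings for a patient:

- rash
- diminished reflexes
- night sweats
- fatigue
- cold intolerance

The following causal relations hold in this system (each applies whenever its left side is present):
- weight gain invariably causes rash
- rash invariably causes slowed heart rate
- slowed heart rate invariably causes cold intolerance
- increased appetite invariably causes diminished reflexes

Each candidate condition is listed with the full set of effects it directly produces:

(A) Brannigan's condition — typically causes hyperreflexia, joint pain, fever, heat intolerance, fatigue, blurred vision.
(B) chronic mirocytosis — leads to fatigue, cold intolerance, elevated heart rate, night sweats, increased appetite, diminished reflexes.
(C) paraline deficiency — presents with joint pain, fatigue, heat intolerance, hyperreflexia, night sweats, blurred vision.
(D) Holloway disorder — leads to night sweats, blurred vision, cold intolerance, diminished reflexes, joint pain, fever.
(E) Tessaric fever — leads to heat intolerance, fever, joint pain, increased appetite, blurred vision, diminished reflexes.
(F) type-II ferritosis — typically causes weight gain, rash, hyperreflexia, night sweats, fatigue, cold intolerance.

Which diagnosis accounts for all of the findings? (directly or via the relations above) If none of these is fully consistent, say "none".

Checking each candidate against the observations:
(A) Brannigan's condition — fails on rash, diminished reflexes, night sweats, cold intolerance (predicts hyperreflexia, not diminished reflexes; predicts heat intolerance, not cold intolerance)
(B) chronic mirocytosis — does not account for rash
(C) paraline deficiency — rash ✗; diminished reflexes ✗; night sweats ✓; fatigue ✓; cold intolerance ✗
(D) Holloway disorder — rash ✗; diminished reflexes ✓; night sweats ✓; fatigue ✗; cold intolerance ✓
(E) Tessaric fever — fails on rash, night sweats, fatigue, cold intolerance (predicts heat intolerance, not cold intolerance)
(F) type-II ferritosis — rash ✓; diminished reflexes ✗; night sweats ✓; fatigue ✓; cold intolerance ✓
Every candidate fails on at least one observation.

none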